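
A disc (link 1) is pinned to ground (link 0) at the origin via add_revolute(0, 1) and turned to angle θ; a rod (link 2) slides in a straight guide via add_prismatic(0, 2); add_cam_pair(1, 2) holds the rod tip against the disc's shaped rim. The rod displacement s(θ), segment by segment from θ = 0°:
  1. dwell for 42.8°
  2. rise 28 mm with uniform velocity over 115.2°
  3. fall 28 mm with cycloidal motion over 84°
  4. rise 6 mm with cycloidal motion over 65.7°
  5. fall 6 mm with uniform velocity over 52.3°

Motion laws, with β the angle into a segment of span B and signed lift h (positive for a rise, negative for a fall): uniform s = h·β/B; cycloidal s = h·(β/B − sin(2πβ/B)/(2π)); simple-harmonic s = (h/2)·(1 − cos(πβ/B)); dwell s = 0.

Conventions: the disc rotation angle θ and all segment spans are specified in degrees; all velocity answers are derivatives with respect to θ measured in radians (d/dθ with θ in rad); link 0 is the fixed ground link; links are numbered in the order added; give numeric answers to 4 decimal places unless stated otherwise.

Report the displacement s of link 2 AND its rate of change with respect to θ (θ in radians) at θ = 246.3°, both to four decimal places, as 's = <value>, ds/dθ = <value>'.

segment 1 (0° to 42.8°, dwell): s unchanged at 0.0000
segment 2 (42.8° to 158°, uniform, h = 28) is passed completely: s = 0.0000 + (28) = 28.0000
segment 3 (158° to 242°, cycloidal, h = -28) is passed completely: s = 28.0000 + (-28) = 0.0000
θ = 246.3° falls in segment 4 (242° to 307.7°, cycloidal, h = 6): β = 246.3 − 242 = 4.3°, B = 65.7°; Δs = 6·(0.0654 − sin(2π·0.0654)/(2π)) = 0.0110; s = 0.0000 + 0.0110 = 0.0110
velocity in seg [242°–307.7°] (cycloidal), θ in radians: β = 4.3° = 0.0750 rad, B = 65.7° = 1.1467 rad; ds/dθ = (h/B)(1 − cos(2πβ/B)) = (6/1.1467)(1 − cos(2π·0.0654)) = 0.436230 mm/rad

s = 0.0110, ds/dθ = 0.4362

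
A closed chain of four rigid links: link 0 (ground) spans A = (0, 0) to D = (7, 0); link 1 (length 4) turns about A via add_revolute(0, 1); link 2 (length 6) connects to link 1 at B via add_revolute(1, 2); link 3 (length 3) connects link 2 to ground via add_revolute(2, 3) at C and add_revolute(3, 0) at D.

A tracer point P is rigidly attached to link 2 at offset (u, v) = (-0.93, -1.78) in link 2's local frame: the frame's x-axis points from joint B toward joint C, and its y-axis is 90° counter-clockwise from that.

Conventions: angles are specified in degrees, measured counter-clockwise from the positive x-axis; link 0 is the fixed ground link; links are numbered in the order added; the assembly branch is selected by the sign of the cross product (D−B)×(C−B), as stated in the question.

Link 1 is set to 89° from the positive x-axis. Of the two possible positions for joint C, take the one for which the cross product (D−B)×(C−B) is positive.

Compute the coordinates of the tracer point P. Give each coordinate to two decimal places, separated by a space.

A=(0,0), D=(7.00,0)
B = A + 4.00·(cos89°, sin89°) = (0.0698, 3.9994)
|BD| = 8.0014
circle(B,6.00) ∩ circle(D,3.00): a=5.6879, h=1.9099
  candidates: C₊=(5.9509,2.8106) cross=15.282; C₋=(4.0416,-0.4978) cross=-15.282
  branch + wants cross > 0 → take C=(5.9509,2.8106) (cross=15.282)
ex = (C−B)/|BC| = (0.9802,-0.1981); ey = (0.1981,0.9802)
P = B + -0.93·ex + -1.78·ey = (-1.1944,2.4389)

-1.19 2.44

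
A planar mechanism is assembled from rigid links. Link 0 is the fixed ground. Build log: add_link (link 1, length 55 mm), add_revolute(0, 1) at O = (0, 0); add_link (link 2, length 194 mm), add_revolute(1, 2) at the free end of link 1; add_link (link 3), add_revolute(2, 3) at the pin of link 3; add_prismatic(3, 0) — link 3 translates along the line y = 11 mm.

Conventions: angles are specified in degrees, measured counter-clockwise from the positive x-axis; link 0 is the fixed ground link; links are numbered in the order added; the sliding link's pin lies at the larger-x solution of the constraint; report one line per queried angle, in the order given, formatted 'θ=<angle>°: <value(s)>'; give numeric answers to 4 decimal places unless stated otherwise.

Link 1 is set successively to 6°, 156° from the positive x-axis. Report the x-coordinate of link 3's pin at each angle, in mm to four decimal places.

geometry: r = 55 mm, L = 194 mm, e = 11 mm
θ=6°: crank pin P = (r cos θ, r sin θ) = (54.698704, 5.749065)
θ=6°: h = r sin θ − e = 5.749065 − 11 = -5.250935
θ=6°: x = r cos θ + √(L² − h²) = 54.698704 + 193.928924 = 248.627629
θ=156°: crank pin P = (r cos θ, r sin θ) = (-50.245000, 22.370515)
θ=156°: h = r sin θ − e = 22.370515 − 11 = 11.370515
θ=156°: x = r cos θ + √(L² − h²) = -50.245000 + 193.666495 = 143.421495

θ=6°: 248.6276
θ=156°: 143.4215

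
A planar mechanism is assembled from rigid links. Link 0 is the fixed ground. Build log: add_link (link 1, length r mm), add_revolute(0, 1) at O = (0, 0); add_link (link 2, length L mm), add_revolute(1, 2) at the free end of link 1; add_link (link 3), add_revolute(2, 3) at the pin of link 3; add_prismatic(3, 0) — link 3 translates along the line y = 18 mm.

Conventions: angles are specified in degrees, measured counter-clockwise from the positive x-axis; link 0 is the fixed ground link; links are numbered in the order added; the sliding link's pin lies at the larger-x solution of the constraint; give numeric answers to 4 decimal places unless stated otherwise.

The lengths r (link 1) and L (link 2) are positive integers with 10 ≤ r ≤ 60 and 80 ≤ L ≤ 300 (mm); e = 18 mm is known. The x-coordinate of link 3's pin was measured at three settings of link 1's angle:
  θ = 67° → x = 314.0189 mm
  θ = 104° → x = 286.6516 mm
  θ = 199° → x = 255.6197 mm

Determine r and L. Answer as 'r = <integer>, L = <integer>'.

constraint per measurement: (x − r cos θ)² + (r sin θ − e)² = L²
subtracting the θ₁ and θ₂ equations cancels the r² and L² terms:
r = (x₁² − x₂²) / (2[(x₁cos θ₁ + e sin θ₁) − (x₂cos θ₂ + e sin θ₂)]) = 43.0000 → r = 43
L² = (x₁ − r cos θ₁)² + (r sin θ₁ − e)² = 88803.9896 → L = 298.0000 → L = 298
check at θ₃=199°: x = 255.6197 (printed 255.6197) ✓

r = 43, L = 298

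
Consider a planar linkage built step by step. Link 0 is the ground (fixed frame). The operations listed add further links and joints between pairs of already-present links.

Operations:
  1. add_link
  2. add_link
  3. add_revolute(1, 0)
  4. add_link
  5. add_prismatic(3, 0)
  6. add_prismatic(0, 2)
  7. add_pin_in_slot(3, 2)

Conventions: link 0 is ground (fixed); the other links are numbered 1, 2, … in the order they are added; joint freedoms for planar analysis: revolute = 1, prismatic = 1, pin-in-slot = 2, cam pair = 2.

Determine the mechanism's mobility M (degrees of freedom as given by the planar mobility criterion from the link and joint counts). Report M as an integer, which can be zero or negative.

link 0 = ground. State L|J1|J2 = 1|0|0
+link1  2|0|0
+link2  3|0|0
R(1,0) f=1→J1  3|1|0
+link3  4|1|0
P(3,0) f=1→J1  4|2|0
P(0,2) f=1→J1  4|3|0
PS(3,2) f=2→J2  4|3|1
M = 3(4−1)−2·3−1 = 9−6−1 = 2

M = 2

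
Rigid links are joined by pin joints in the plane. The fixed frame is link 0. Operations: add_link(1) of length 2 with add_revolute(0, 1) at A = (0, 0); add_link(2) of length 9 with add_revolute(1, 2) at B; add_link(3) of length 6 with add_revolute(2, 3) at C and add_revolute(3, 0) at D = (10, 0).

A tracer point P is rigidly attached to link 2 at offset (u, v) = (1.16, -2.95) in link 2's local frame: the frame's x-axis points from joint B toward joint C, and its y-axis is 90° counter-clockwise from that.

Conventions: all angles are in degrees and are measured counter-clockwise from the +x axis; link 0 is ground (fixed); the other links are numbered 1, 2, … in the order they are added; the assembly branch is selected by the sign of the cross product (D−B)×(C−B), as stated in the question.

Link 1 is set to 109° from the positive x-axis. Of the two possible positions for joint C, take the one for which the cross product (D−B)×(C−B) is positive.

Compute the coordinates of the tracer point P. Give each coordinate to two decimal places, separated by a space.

A=(0,0), D=(10.00,0)
B = A + 2.00·(cos109°, sin109°) = (-0.6511, 1.8910)
|BD| = 10.8177
circle(B,9.00) ∩ circle(D,6.00): a=7.4888, h=4.9918
  candidates: C₊=(7.5949,5.4969) cross=54.000; C₋=(5.8497,-4.3330) cross=-54.000
  branch + wants cross > 0 → take C=(7.5949,5.4969) (cross=54.000)
ex = (C−B)/|BC| = (0.9162,0.4006); ey = (-0.4006,0.9162)
P = B + 1.16·ex + -2.95·ey = (1.5936,-0.3471)

1.59 -0.35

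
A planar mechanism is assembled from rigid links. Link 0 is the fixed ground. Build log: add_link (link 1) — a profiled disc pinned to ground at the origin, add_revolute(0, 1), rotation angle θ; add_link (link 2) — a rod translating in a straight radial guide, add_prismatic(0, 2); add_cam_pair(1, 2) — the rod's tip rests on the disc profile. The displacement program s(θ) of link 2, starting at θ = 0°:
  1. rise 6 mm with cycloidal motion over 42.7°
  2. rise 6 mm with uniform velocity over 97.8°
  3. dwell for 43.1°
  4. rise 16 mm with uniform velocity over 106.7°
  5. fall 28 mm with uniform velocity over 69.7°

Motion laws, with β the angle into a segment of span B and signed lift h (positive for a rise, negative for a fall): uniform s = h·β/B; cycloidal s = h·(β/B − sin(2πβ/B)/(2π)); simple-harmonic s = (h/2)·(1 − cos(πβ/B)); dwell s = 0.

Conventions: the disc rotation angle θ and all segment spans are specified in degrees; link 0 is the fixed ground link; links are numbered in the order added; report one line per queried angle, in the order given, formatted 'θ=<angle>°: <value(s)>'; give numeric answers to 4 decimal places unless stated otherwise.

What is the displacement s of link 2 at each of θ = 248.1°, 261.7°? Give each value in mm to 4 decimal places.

seg 1 [0°–42.7°] cycloidal, h=6: full span → s += 6 → s = 6.0000
seg 2 [42.7°–140.5°] uniform, h=6: full span → s += 6 → s = 12.0000
seg 3 [140.5°–183.6°] dwell: s stays 12.0000
seg 4 [183.6°–290.3°] uniform, h=16: θ=248.1° here. β=64.5, B=106.7. 16·64.5/106.7 = 9.6720 → s = 21.6720
seg 4 [183.6°–290.3°] uniform, h=16: θ=261.7° here. β=78.1, B=106.7. 16·78.1/106.7 = 11.7113 → s = 23.7113

θ=248.1°: 21.6720
θ=261.7°: 23.7113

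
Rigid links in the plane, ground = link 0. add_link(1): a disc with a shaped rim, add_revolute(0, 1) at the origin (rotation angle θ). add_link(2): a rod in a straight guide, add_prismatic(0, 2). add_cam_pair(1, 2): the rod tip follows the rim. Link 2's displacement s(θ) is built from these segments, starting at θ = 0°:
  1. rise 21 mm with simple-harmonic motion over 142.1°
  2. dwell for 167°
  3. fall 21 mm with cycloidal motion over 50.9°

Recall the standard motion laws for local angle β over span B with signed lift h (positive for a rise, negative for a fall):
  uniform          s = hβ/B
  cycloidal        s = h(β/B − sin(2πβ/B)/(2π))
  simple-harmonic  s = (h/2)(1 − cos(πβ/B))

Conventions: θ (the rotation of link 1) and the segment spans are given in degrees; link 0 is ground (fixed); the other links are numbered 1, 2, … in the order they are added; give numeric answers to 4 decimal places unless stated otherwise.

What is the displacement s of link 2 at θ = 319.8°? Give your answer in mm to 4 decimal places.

segment 1 (0° to 142.1°, simple-harmonic, h = 21) is passed completely: s = 0.0000 + (21) = 21.0000
segment 2 (142.1° to 309.1°, dwell): s unchanged at 21.0000
θ = 319.8° falls in segment 3 (309.1° to 360°, cycloidal, h = -21): β = 319.8 − 309.1 = 10.7°, B = 50.9°; Δs = -21·(0.2102 − sin(2π·0.2102)/(2π)) = -1.1762; s = 21.0000 − 1.1762 = 19.8238

19.8238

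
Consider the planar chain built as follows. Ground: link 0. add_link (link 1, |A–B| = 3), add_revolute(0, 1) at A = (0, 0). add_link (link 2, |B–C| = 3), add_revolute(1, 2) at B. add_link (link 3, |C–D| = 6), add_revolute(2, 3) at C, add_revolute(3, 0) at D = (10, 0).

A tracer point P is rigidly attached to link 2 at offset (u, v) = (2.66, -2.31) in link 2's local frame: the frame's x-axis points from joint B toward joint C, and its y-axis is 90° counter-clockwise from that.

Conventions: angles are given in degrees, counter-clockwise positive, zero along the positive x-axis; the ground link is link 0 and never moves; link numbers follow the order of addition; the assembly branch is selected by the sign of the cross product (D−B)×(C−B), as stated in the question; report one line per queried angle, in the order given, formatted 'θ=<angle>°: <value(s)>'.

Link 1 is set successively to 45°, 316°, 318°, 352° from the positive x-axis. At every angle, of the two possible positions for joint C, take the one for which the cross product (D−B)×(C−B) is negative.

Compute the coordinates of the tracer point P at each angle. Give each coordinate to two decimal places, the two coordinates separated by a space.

A=(0,0), D=(10.00,0)
θ=45°: B = A + 3.00·(cos45°, sin45°) = (2.1213, 2.1213)
θ=45°: |BD| = 8.1593
θ=45°: circle(B,3.00) ∩ circle(D,6.00): a=2.4251, h=1.7661
θ=45°:   candidates: C₊=(4.9222,3.1962) cross=14.410; C₋=(4.0038,-0.2145) cross=-14.410
θ=45°:   branch - wants cross < 0 → take C=(4.0038,-0.2145) (cross=-14.410)
θ=45°: ex = (C−B)/|BC| = (0.6275,-0.7786); ey = (0.7786,0.6275)
θ=45°: P = B + 2.66·ex + -2.31·ey = (1.9919,-1.3993)
θ=316°: B = A + 3.00·(cos316°, sin316°) = (2.1580, -2.0840)
θ=316°: |BD| = 8.1142
θ=316°: circle(B,3.00) ∩ circle(D,6.00): a=2.3933, h=1.8089
θ=316°:   candidates: C₊=(4.0065,0.2789) cross=14.677; C₋=(4.9356,-3.2175) cross=-14.677
θ=316°:   branch - wants cross < 0 → take C=(4.9356,-3.2175) (cross=-14.677)
θ=316°: ex = (C−B)/|BC| = (0.9259,-0.3778); ey = (0.3778,0.9259)
θ=316°: P = B + 2.66·ex + -2.31·ey = (3.7480,-5.2278)
θ=318°: B = A + 3.00·(cos318°, sin318°) = (2.2294, -2.0074)
θ=318°: |BD| = 8.0257
θ=318°: circle(B,3.00) ∩ circle(D,6.00): a=2.3307, h=1.8888
θ=318°:   candidates: C₊=(4.0136,0.4044) cross=15.159; C₋=(4.9585,-3.2532) cross=-15.159
θ=318°:   branch - wants cross < 0 → take C=(4.9585,-3.2532) (cross=-15.159)
θ=318°: ex = (C−B)/|BC| = (0.9097,-0.4153); ey = (0.4153,0.9097)
θ=318°: P = B + 2.66·ex + -2.31·ey = (3.6899,-5.2134)
θ=352°: B = A + 3.00·(cos352°, sin352°) = (2.9708, -0.4175)
θ=352°: |BD| = 7.0416
θ=352°: circle(B,3.00) ∩ circle(D,6.00): a=1.6036, h=2.5354
θ=352°:   candidates: C₊=(4.4213,2.2085) cross=17.853; C₋=(4.7219,-2.8534) cross=-17.853
θ=352°:   branch - wants cross < 0 → take C=(4.7219,-2.8534) (cross=-17.853)
θ=352°: ex = (C−B)/|BC| = (0.5837,-0.8120); ey = (0.8120,0.5837)
θ=352°: P = B + 2.66·ex + -2.31·ey = (2.6478,-3.9257)

θ=45°: 1.99 -1.40
θ=316°: 3.75 -5.23
θ=318°: 3.69 -5.21
θ=352°: 2.65 -3.93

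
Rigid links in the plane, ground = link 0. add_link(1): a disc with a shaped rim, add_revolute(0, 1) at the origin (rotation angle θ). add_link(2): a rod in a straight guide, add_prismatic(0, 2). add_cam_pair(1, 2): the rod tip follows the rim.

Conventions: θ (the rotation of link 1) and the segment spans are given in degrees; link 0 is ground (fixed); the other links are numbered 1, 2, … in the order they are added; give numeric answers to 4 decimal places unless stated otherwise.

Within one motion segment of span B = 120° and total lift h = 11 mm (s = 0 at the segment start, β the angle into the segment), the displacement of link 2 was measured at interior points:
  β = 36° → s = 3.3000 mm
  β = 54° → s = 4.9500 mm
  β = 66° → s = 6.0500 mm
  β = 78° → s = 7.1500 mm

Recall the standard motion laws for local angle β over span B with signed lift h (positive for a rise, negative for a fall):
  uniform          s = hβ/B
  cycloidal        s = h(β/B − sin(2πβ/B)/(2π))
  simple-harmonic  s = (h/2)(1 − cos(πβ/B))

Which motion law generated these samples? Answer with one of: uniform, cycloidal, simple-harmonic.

candidates at β/B = r: uniform s = h·r (linear in β); cycloidal s = h·(r − sin(2πr)/(2π)); simple-harmonic s = (h/2)(1 − cos(πr))
β=36°: printed 3.3000 | uniform 3.3000, cycloidal 1.6350, simple-harmonic 2.2672
β=54°: printed 4.9500 | uniform 4.9500, cycloidal 4.4090, simple-harmonic 4.6396
β=66°: printed 6.0500 | uniform 6.0500, cycloidal 6.5910, simple-harmonic 6.3604
β=78°: printed 7.1500 | uniform 7.1500, cycloidal 8.5663, simple-harmonic 7.9969
only one law matches every sample → uniform

uniform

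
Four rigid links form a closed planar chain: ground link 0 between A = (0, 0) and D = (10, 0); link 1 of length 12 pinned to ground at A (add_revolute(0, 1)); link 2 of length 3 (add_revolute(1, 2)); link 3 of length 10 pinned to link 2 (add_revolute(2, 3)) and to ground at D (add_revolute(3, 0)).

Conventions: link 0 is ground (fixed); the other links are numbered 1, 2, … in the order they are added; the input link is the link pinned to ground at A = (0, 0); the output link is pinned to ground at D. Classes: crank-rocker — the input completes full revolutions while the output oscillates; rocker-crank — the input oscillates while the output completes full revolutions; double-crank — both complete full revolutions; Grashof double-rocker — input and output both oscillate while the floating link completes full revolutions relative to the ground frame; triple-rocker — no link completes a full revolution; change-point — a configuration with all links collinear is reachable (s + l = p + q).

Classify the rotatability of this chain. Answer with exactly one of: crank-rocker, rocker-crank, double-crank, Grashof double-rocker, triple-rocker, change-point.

lengths: ground=10, input=12, coupler=3, output=10
sorted: s=3 (shortest), l=12 (longest), p+q=20
s + l = 15 vs p + q = 20
s + l < p + q (Grashof) with shortest = coupler link → Grashof double-rocker

Grashof double-rocker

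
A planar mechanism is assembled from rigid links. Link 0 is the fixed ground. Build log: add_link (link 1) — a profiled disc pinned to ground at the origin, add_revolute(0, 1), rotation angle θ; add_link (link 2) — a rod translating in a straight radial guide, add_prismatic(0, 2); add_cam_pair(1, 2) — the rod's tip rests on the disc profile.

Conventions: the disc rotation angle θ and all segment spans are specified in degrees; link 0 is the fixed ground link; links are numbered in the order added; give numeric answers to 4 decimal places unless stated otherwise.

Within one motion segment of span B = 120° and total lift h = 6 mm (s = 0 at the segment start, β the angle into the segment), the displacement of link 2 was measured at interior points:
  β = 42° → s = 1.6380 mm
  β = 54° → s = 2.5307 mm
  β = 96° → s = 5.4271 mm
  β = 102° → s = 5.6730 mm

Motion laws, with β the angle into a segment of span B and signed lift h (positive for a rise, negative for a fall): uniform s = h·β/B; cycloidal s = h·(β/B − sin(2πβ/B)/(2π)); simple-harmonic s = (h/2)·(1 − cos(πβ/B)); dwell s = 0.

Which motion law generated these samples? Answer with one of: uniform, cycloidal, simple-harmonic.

candidates at β/B = r: uniform s = h·r (linear in β); cycloidal s = h·(r − sin(2πr)/(2π)); simple-harmonic s = (h/2)(1 − cos(πr))
β=42°: printed 1.6380 | uniform 2.1000, cycloidal 1.3274, simple-harmonic 1.6380
β=54°: printed 2.5307 | uniform 2.7000, cycloidal 2.4049, simple-harmonic 2.5307
β=96°: printed 5.4271 | uniform 4.8000, cycloidal 5.7082, simple-harmonic 5.4271
β=102°: printed 5.6730 | uniform 5.1000, cycloidal 5.8726, simple-harmonic 5.6730
only one law matches every sample → simple-harmonic

simple-harmonic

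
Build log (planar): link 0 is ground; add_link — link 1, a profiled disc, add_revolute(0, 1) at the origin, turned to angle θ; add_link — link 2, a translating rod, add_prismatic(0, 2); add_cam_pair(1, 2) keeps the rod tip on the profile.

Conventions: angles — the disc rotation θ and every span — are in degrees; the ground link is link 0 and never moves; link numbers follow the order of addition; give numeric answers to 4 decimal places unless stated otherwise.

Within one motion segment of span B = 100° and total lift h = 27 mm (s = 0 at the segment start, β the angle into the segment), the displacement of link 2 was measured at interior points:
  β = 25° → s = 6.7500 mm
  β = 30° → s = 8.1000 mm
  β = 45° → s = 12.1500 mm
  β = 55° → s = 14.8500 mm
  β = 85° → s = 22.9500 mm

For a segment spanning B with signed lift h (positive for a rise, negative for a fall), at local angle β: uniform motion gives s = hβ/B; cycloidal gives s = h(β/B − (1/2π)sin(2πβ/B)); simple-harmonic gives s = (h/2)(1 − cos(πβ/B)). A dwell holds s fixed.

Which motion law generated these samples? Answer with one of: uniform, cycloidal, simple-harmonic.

candidates at β/B = r: uniform s = h·r (linear in β); cycloidal s = h·(r − sin(2πr)/(2π)); simple-harmonic s = (h/2)(1 − cos(πr))
β=25°: printed 6.7500 | uniform 6.7500, cycloidal 2.4528, simple-harmonic 3.9541
β=30°: printed 8.1000 | uniform 8.1000, cycloidal 4.0131, simple-harmonic 5.5649
β=45°: printed 12.1500 | uniform 12.1500, cycloidal 10.8221, simple-harmonic 11.3881
β=55°: printed 14.8500 | uniform 14.8500, cycloidal 16.1779, simple-harmonic 15.6119
β=85°: printed 22.9500 | uniform 22.9500, cycloidal 26.4265, simple-harmonic 25.5286
only one law matches every sample → uniform

uniform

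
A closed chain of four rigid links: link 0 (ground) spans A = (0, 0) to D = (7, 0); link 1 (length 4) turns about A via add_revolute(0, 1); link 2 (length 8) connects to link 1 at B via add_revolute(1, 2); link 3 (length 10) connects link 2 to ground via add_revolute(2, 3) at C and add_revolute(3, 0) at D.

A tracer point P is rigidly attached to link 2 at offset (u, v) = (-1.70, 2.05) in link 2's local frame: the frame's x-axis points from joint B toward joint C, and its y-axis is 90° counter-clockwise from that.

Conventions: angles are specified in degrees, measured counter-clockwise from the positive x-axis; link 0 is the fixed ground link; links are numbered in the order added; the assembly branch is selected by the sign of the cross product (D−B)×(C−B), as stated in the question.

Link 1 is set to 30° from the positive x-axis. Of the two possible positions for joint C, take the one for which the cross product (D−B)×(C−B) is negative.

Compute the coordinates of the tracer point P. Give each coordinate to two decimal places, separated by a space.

A=(0,0), D=(7.00,0)
B = A + 4.00·(cos30°, sin30°) = (3.4641, 2.0000)
|BD| = 4.0623
circle(B,8.00) ∩ circle(D,10.00): a=-2.3998, h=7.6316
  candidates: C₊=(5.1325,9.8241) cross=31.002; C₋=(-2.3819,-3.4611) cross=-31.002
  branch - wants cross < 0 → take C=(-2.3819,-3.4611) (cross=-31.002)
ex = (C−B)/|BC| = (-0.7308,-0.6826); ey = (0.6826,-0.7308)
P = B + -1.70·ex + 2.05·ey = (6.1058,1.6624)

6.11 1.66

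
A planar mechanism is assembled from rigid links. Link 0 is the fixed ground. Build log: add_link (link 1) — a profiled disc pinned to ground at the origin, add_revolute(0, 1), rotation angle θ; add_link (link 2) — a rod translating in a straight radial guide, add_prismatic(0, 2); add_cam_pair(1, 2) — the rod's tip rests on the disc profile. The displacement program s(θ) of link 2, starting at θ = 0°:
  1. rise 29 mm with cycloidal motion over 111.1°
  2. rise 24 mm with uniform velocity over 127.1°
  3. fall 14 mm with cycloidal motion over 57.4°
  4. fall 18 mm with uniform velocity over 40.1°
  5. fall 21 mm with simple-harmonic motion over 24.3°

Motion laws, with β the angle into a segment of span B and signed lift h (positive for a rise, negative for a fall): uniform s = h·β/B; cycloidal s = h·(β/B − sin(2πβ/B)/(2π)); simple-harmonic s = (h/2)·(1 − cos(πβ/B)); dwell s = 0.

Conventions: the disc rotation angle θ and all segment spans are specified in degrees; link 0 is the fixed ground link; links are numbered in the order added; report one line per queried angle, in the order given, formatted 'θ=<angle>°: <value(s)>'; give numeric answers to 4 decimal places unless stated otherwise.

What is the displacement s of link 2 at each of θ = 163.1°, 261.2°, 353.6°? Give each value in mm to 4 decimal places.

seg 1 [0°–111.1°] cycloidal, h=29: full span → s += 29 → s = 29.0000
seg 2 [111.1°–238.2°] uniform, h=24: θ=163.1° here. β=52, B=127.1. 24·52/127.1 = 9.8190 → s = 38.8190
seg 2 [111.1°–238.2°] uniform, h=24: full span → s += 24 → s = 53.0000
seg 3 [238.2°–295.6°] cycloidal, h=-14: θ=261.2° here. β=23, B=57.4. -14·(0.4007 − sin(2π·0.4007)/(2π)) = -4.3080 → s = 48.6920
seg 3 [238.2°–295.6°] cycloidal, h=-14: full span → s += -14 → s = 39.0000
seg 4 [295.6°–335.7°] uniform, h=-18: full span → s += -18 → s = 21.0000
seg 5 [335.7°–360°] simple-harmonic, h=-21: θ=353.6° here. β=17.9, B=24.3. -21/2·(1 − cos(π·0.7366)) = -17.6062 → s = 3.3938

θ=163.1°: 38.8190
θ=261.2°: 48.6920
θ=353.6°: 3.3938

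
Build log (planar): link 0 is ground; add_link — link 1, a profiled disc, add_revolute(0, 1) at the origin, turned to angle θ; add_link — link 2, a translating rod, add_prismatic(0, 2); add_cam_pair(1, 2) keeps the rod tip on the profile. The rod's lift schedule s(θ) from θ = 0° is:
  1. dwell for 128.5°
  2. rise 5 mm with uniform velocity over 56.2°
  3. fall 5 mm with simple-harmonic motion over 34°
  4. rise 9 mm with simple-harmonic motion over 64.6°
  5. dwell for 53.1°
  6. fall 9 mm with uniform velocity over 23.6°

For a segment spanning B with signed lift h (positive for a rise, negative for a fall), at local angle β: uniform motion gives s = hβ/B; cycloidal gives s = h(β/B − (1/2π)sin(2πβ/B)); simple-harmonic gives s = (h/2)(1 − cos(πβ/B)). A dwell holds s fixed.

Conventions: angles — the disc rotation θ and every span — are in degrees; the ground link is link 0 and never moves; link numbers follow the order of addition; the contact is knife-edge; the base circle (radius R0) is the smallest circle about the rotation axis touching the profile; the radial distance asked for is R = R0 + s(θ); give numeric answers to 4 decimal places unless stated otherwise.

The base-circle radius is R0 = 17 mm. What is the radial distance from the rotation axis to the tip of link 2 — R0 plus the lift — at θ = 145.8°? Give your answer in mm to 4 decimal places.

seg 1 [0°–128.5°] dwell: s stays 0.0000
seg 2 [128.5°–184.7°] uniform, h=5: θ=145.8° here. β=17.3, B=56.2. 5·17.3/56.2 = 1.5391 → s = 1.5391
R = R0 + s = 17 + 1.5391 = 18.5391

18.5391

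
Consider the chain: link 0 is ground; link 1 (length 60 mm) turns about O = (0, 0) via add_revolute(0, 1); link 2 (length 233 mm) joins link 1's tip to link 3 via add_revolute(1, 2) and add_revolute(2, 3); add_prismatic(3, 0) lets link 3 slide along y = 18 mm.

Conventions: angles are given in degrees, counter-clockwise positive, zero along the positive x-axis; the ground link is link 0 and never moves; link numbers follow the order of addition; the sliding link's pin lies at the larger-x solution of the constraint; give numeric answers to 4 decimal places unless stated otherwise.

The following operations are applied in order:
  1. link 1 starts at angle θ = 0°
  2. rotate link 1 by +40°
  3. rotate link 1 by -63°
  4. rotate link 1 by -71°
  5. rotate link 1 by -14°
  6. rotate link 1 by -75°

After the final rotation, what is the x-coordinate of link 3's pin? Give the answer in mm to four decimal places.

geometry: r = 60 mm, L = 233 mm, e = 18 mm; θ starts at 0°
rotate link 1 by +40°: θ ← 0° +40° = 40°
rotate link 1 by -63°: θ ← 40° -63° = -23°
rotate link 1 by -71°: θ ← -23° -71° = -94°
rotate link 1 by -14°: θ ← -94° -14° = -108°
rotate link 1 by -75°: θ ← -108° -75° = -183°
crank pin P = (r cos θ, r sin θ) = (-59.917772, 3.140157)
h = r sin θ − e = 3.140157 − 18 = -14.859843
x = r cos θ + √(L² − h²) = -59.917772 + 232.525665 = 172.607893

172.6079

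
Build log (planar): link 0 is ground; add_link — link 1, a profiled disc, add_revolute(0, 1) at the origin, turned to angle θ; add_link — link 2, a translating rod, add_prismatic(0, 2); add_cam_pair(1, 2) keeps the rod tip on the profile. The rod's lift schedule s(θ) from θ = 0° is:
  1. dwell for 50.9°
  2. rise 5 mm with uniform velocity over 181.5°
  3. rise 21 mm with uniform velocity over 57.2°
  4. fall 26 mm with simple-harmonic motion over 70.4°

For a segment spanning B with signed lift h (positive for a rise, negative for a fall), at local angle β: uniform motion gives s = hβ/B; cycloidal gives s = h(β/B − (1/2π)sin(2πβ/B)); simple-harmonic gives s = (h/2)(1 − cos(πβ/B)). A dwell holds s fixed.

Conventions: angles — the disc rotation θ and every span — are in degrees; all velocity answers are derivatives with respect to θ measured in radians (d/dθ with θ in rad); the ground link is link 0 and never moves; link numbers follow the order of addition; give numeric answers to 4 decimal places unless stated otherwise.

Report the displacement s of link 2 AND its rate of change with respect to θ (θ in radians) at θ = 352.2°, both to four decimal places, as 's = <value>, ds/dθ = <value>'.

seg 1 [0°–50.9°] dwell: s stays 0.0000
seg 2 [50.9°–232.4°] uniform, h=5: full span → s += 5 → s = 5.0000
seg 3 [232.4°–289.6°] uniform, h=21: full span → s += 21 → s = 26.0000
seg 4 [289.6°–360°] simple-harmonic, h=-26: θ=352.2° here. β=62.6, B=70.4. -26/2·(1 − cos(π·0.8892)) = -25.2204 → s = 0.7796
velocity in seg [289.6°–360°] (simple-harmonic), θ in radians: β = 62.6° = 1.0926 rad, B = 70.4° = 1.2287 rad; ds/dθ = (πh/(2B)) sin(πβ/B) = (π·(-26)/(2·1.2287)) sin(π·0.8892) = -11.337304 mm/rad

s = 0.7796, ds/dθ = -11.3373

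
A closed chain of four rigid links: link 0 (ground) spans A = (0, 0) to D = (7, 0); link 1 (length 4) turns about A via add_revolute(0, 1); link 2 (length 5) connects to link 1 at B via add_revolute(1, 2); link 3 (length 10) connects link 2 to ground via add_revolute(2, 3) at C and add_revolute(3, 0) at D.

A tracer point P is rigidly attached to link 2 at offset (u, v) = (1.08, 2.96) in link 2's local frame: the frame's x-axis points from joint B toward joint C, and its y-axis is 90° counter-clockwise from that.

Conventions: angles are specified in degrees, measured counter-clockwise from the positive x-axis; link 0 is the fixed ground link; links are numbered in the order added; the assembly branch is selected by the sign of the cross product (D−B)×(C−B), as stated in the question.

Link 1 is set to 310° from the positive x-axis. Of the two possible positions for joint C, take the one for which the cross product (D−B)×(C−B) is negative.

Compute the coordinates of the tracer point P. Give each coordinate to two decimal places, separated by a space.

A=(0,0), D=(7.00,0)
B = A + 4.00·(cos310°, sin310°) = (2.5712, -3.0642)
|BD| = 5.3855
circle(B,5.00) ∩ circle(D,10.00): a=-4.2703, h=2.6008
  candidates: C₊=(-2.4204,-3.3551) cross=14.007; C₋=(0.5391,-7.6327) cross=-14.007
  branch - wants cross < 0 → take C=(0.5391,-7.6327) (cross=-14.007)
ex = (C−B)/|BC| = (-0.4064,-0.9137); ey = (0.9137,-0.4064)
P = B + 1.08·ex + 2.96·ey = (4.8368,-5.2539)

4.84 -5.25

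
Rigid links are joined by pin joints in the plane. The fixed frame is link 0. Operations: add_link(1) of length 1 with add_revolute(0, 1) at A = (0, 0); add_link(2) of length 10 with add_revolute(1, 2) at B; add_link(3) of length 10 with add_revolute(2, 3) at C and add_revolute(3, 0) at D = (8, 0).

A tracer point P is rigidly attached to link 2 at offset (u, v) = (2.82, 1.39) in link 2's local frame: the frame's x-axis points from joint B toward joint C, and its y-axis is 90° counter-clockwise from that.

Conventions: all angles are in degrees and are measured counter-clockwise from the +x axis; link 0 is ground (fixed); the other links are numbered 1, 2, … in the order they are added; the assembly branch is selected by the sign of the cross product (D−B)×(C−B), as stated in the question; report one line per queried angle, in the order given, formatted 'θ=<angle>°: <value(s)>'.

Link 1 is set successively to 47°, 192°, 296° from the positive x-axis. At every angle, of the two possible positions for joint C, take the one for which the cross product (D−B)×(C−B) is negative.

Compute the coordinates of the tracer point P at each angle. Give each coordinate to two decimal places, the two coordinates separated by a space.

A=(0,0), D=(8.00,0)
θ=47°: B = A + 1.00·(cos47°, sin47°) = (0.6820, 0.7314)
θ=47°: |BD| = 7.3545
θ=47°: circle(B,10.00) ∩ circle(D,10.00): a=3.6772, h=9.2994
θ=47°:   candidates: C₊=(5.2658,9.6189) cross=68.392; C₋=(3.4162,-8.8876) cross=-68.392
θ=47°:   branch - wants cross < 0 → take C=(3.4162,-8.8876) (cross=-68.392)
θ=47°: ex = (C−B)/|BC| = (0.2734,-0.9619); ey = (0.9619,0.2734)
θ=47°: P = B + 2.82·ex + 1.39·ey = (2.7901,-1.6011)
θ=192°: B = A + 1.00·(cos192°, sin192°) = (-0.9781, -0.2079)
θ=192°: |BD| = 8.9806
θ=192°: circle(B,10.00) ∩ circle(D,10.00): a=4.4903, h=8.9352
θ=192°:   candidates: C₊=(3.3041,8.8288) cross=80.243; C₋=(3.7178,-9.0367) cross=-80.243
θ=192°:   branch - wants cross < 0 → take C=(3.7178,-9.0367) (cross=-80.243)
θ=192°: ex = (C−B)/|BC| = (0.4696,-0.8829); ey = (0.8829,0.4696)
θ=192°: P = B + 2.82·ex + 1.39·ey = (1.5733,-2.0449)
θ=296°: B = A + 1.00·(cos296°, sin296°) = (0.4384, -0.8988)
θ=296°: |BD| = 7.6149
θ=296°: circle(B,10.00) ∩ circle(D,10.00): a=3.8074, h=9.2468
θ=296°:   candidates: C₊=(3.1278,8.7328) cross=70.413; C₋=(5.3106,-9.6316) cross=-70.413
θ=296°:   branch - wants cross < 0 → take C=(5.3106,-9.6316) (cross=-70.413)
θ=296°: ex = (C−B)/|BC| = (0.4872,-0.8733); ey = (0.8733,0.4872)
θ=296°: P = B + 2.82·ex + 1.39·ey = (3.0262,-2.6842)

θ=47°: 2.79 -1.60
θ=192°: 1.57 -2.04
θ=296°: 3.03 -2.68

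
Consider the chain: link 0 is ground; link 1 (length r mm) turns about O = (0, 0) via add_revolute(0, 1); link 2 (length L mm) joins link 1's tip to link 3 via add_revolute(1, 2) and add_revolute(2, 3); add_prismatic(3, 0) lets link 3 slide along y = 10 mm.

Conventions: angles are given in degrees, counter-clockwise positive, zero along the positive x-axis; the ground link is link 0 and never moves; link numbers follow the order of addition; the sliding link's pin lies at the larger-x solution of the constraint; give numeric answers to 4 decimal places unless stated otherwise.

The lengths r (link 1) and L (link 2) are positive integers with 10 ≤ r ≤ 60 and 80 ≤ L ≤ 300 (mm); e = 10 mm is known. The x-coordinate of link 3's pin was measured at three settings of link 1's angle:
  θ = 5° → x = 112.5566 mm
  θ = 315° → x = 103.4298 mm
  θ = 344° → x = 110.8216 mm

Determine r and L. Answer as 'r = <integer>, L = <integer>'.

constraint per measurement: (x − r cos θ)² + (r sin θ − e)² = L²
subtracting the θ₁ and θ₂ equations cancels the r² and L² terms:
r = (x₁² − x₂²) / (2[(x₁cos θ₁ + e sin θ₁) − (x₂cos θ₂ + e sin θ₂)]) = 20.9999 → r = 21
L² = (x₁ − r cos θ₁)² + (r sin θ₁ − e)² = 8463.9947 → L = 92.0000 → L = 92
check at θ₃=344°: x = 110.8216 (printed 110.8216) ✓

r = 21, L = 92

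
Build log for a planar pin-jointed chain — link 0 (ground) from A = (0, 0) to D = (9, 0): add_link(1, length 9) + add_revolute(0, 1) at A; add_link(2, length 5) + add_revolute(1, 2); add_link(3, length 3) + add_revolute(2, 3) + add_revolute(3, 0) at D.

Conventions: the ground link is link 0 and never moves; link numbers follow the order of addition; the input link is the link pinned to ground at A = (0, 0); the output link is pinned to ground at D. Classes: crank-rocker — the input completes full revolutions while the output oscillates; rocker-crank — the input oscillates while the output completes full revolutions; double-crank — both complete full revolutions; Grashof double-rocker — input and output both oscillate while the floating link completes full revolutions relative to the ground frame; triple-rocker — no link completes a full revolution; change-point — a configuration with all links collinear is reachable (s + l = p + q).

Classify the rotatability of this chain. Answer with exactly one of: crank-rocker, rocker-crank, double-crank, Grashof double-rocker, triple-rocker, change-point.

lengths: ground=9, input=9, coupler=5, output=3
sorted: s=3 (shortest), l=9 (longest), p+q=14
s + l = 12 vs p + q = 14
s + l < p + q (Grashof) with shortest = output link → rocker-crank

rocker-crank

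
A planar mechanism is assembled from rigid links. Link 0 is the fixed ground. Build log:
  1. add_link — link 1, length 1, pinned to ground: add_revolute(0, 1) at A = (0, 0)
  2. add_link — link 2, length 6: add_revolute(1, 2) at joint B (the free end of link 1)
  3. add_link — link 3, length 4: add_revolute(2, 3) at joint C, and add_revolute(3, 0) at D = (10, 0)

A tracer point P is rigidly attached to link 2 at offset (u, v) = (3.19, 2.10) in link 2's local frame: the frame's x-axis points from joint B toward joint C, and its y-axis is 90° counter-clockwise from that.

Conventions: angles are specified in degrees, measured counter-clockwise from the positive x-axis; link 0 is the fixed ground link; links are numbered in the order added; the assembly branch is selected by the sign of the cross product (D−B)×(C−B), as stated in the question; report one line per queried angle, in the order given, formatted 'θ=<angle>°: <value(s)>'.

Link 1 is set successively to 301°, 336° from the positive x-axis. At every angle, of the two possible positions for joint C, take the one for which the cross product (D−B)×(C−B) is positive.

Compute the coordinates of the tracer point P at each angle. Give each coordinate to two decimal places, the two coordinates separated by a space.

A=(0,0), D=(10.00,0)
θ=301°: B = A + 1.00·(cos301°, sin301°) = (0.5150, -0.8572)
θ=301°: |BD| = 9.5236
θ=301°: circle(B,6.00) ∩ circle(D,4.00): a=5.8118, h=1.4909
θ=301°:   candidates: C₊=(6.1691,1.1507) cross=14.198; C₋=(6.4375,-1.8189) cross=-14.198
θ=301°:   branch + wants cross > 0 → take C=(6.1691,1.1507) (cross=14.198)
θ=301°: ex = (C−B)/|BC| = (0.9423,0.3346); ey = (-0.3346,0.9423)
θ=301°: P = B + 3.19·ex + 2.10·ey = (2.8183,2.1893)
θ=336°: B = A + 1.00·(cos336°, sin336°) = (0.9135, -0.4067)
θ=336°: |BD| = 9.0956
θ=336°: circle(B,6.00) ∩ circle(D,4.00): a=5.6472, h=2.0271
θ=336°:   candidates: C₊=(6.4645,1.8708) cross=18.437; C₋=(6.6458,-2.1792) cross=-18.437
θ=336°:   branch + wants cross > 0 → take C=(6.4645,1.8708) (cross=18.437)
θ=336°: ex = (C−B)/|BC| = (0.9252,0.3796); ey = (-0.3796,0.9252)
θ=336°: P = B + 3.19·ex + 2.10·ey = (3.0676,2.7470)

θ=301°: 2.82 2.19
θ=336°: 3.07 2.75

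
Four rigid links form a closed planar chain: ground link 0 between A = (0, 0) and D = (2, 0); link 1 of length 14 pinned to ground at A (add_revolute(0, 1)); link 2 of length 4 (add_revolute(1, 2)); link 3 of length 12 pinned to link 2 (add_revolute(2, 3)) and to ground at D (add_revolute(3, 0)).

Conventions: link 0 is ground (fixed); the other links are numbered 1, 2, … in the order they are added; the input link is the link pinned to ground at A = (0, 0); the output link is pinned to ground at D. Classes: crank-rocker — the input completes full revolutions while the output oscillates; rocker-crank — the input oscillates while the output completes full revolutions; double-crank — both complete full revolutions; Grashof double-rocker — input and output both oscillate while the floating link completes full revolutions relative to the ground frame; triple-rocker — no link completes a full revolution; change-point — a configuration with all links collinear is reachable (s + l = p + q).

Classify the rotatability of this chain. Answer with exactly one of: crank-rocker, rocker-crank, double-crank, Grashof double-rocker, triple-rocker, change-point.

lengths: ground=2, input=14, coupler=4, output=12
sorted: s=2 (shortest), l=14 (longest), p+q=16
s + l = 16 vs p + q = 16
s + l = p + q → change-point (collinear configuration reachable)

change-point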